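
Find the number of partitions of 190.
1667727404093

p(n) counts ways to write n as a sum of positive integers (order ignored).
Euler's pentagonal recurrence: p(k) = p(k-1) + p(k-2) - p(k-5) - p(k-7) + p(k-12) + p(k-15) - ... (offsets j(3j∓1)/2, signs ++--, p(0)=1, p(<0)=0).
DP table for k = 0..189: p(0)=1, p(1)=1, p(2)=2, p(3)=3, p(4)=5, p(5)=7, p(6)=11, p(7)=15, p(8)=22, p(9)=30, p(10)=42, p(11)=56, p(12)=77, p(13)=101, p(14)=135, p(15)=176, p(16)=231, p(17)=297, p(18)=385, p(19)=490, p(20)=627, p(21)=792, p(22)=1002, p(23)=1255, p(24)=1575, p(25)=1958, p(26)=2436, p(27)=3010, p(28)=3718, p(29)=4565, p(30)=5604, p(31)=6842, p(32)=8349, p(33)=10143, p(34)=12310, p(35)=14883, p(36)=17977, p(37)=21637, p(38)=26015, p(39)=31185, p(40)=37338, p(41)=44583, p(42)=53174, p(43)=63261, p(44)=75175, p(45)=89134, p(46)=105558, p(47)=124754, p(48)=147273, p(49)=173525, p(50)=204226, p(51)=239943, p(52)=281589, p(53)=329931, p(54)=386155, p(55)=451276, p(56)=526823, p(57)=614154, p(58)=715220, p(59)=831820, p(60)=966467, p(61)=1121505, p(62)=1300156, p(63)=1505499, p(64)=1741630, p(65)=2012558, p(66)=2323520, p(67)=2679689, p(68)=3087735, p(69)=3554345, p(70)=4087968, p(71)=4697205, p(72)=5392783, p(73)=6185689, p(74)=7089500, p(75)=8118264, p(76)=9289091, p(77)=10619863, p(78)=12132164, p(79)=13848650, p(80)=15796476, p(81)=18004327, p(82)=20506255, p(83)=23338469, p(84)=26543660, p(85)=30167357, p(86)=34262962, p(87)=38887673, p(88)=44108109, p(89)=49995925, p(90)=56634173, p(91)=64112359, p(92)=72533807, p(93)=82010177, p(94)=92669720, p(95)=104651419, p(96)=118114304, p(97)=133230930, p(98)=150198136, p(99)=169229875, p(100)=190569292, p(101)=214481126, p(102)=241265379, p(103)=271248950, p(104)=304801365, p(105)=342325709, p(106)=384276336, p(107)=431149389, p(108)=483502844, p(109)=541946240, p(110)=607163746, p(111)=679903203, p(112)=761002156, p(113)=851376628, p(114)=952050665, p(115)=1064144451, p(116)=1188908248, p(117)=1327710076, p(118)=1482074143, p(119)=1653668665, p(120)=1844349560, p(121)=2056148051, p(122)=2291320912, p(123)=2552338241, p(124)=2841940500, p(125)=3163127352, p(126)=3519222692, p(127)=3913864295, p(128)=4351078600, p(129)=4835271870, p(130)=5371315400, p(131)=5964539504, p(132)=6620830889, p(133)=7346629512, p(134)=8149040695, p(135)=9035836076, p(136)=10015581680, p(137)=11097645016, p(138)=12292341831, p(139)=13610949895, p(140)=15065878135, p(141)=16670689208, p(142)=18440293320, p(143)=20390982757, p(144)=22540654445, p(145)=24908858009, p(146)=27517052599, p(147)=30388671978, p(148)=33549419497, p(149)=37027355200, p(150)=40853235313, p(151)=45060624582, p(152)=49686288421, p(153)=54770336324, p(154)=60356673280, p(155)=66493182097, p(156)=73232243759, p(157)=80630964769, p(158)=88751778802, p(159)=97662728555, p(160)=107438159466, p(161)=118159068427, p(162)=129913904637, p(163)=142798995930, p(164)=156919475295, p(165)=172389800255, p(166)=189334822579, p(167)=207890420102, p(168)=228204732751, p(169)=250438925115, p(170)=274768617130, p(171)=301384802048, p(172)=330495499613, p(173)=362326859895, p(174)=397125074750, p(175)=435157697830, p(176)=476715857290, p(177)=522115831195, p(178)=571701605655, p(179)=625846753120, p(180)=684957390936, p(181)=749474411781, p(182)=819876908323, p(183)=896684817527, p(184)=980462880430, p(185)=1071823774337, p(186)=1171432692373, p(187)=1280011042268, p(188)=1398341745571, p(189)=1527273599625.
Final step: p(190) = p(189) + p(188) - p(185) - p(183) + p(178) + p(175) - p(168) - p(164) + p(155) + p(150) - p(139) - p(133) + p(120) + p(113) - p(98) - p(90) + p(73) + p(64) - p(45) - p(35) + p(14) + p(3)
= 1527273599625 + 1398341745571 - 1071823774337 - 896684817527 + 571701605655 + 435157697830 - 228204732751 - 156919475295 + 66493182097 + 40853235313 - 13610949895 - 7346629512 + 1844349560 + 851376628 - 150198136 - 56634173 + 6185689 + 1741630 - 89134 - 14883 + 135 + 3
= 1667727404093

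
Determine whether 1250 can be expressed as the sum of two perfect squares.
5² + 35² (a=5, b=35)

Factorization: 1250 = 2 × 5^4
By Fermat: n is sum of two squares iff every prime p ≡ 3 (mod 4) appears to even power.
All primes ≡ 3 (mod 4) appear to even power.
Search a = 0, 1, 2, … for 1250 - a² a perfect square: first hit at a = 5: 1250 - 25 = 1225 = 35².
1250 = 5² + 35² = 25 + 1225 ✓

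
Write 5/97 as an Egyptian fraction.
1/20 + 1/647 + 1/1255180

Greedy algorithm:
5/97: ceiling(97/5) = 20, use 1/20
3/1940: ceiling(1940/3) = 647, use 1/647
1/1255180: ceiling(1255180/1) = 1255180, use 1/1255180
Result: 5/97 = 1/20 + 1/647 + 1/1255180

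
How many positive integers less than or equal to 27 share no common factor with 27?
18

27 = 3^3
φ(n) = n × ∏(1 - 1/p) for each prime p dividing n
φ(27) = 27 × (1 - 1/3) = 18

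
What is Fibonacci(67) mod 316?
89

Matrix identity: Q^n = [[F_(n+1), F_n], [F_n, F_(n-1)]] with Q = [[1,1],[1,0]].
n = 67 = 1000011₂. Square-and-multiply, entries mod 316:
Q^1 = [[1,1],[1,0]]
Q^2 = (Q^1)² = [[2,1],[1,1]]
Q^4 = (Q^2)² = [[5,3],[3,2]]
Q^8 = (Q^4)² = [[34,21],[21,13]]
Q^16 = (Q^8)² = [[17,39],[39,294]]
Q^33 = (Q^16)²·Q = [[35,230],[230,121]]
Q^67 = (Q^33)²·Q = [[261,89],[89,172]]
F_67 mod 316 = Q^67[0][1] = 89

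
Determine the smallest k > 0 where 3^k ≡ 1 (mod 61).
10

61 is prime, so ord(3) divides φ(61) = 60.
Divisors of 60: 1, 2, 3, 4, 5, 6, 10, 12, 15, 20, 30, 60.
Repeated squaring: 3^1 ≡ 3, 3^2 ≡ 9, 3^4 ≡ 20, 3^8 ≡ 34, 3^16 ≡ 58, 3^32 ≡ 9 (mod 61).
Test 3^d mod 61 for each divisor d in increasing order:
3^1 ≡ 3
3^2 ≡ 9
3^3 = 3^2·3^1 ≡ 27
3^4 ≡ 20
3^5 = 3^4·3^1 ≡ 60
3^6 = 3^4·3^2 ≡ 58
3^10 = 3^8·3^2 ≡ 1  ← first divisor giving 1
The order is 10.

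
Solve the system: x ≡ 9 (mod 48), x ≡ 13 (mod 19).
393

Using Chinese Remainder Theorem:
M = 48 × 19 = 912
M1 = 19, M2 = 48
y1 = 19^(-1) mod 48 = 43
y2 = 48^(-1) mod 19 = 2
x = (9×19×43 + 13×48×2) mod 912 = 393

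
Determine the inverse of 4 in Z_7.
2

gcd(4, 7) = 1, so the inverse exists.
Extended Euclidean algorithm on (7, 4):
7 = 1 × 4 + 3  ⟹  3 = (1)·7 + (-1)·4
4 = 1 × 3 + 1  ⟹  1 = (-1)·7 + (2)·4
So (2)·4 ≡ 1 (mod 7), i.e. 4^(-1) ≡ 2 (mod 7).
Check: 4 × 2 = 8 ≡ 1 (mod 7)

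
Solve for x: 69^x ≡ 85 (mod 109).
49

Baby-step giant-step with step n = ⌈√109⌉ = 11.
Baby steps 69^j mod 109 (j:value) for j=0..10: 0:1, 1:69, 2:74, 3:92, 4:26, 5:50, 6:71, 7:103, 8:22, 9:101, 10:102.
Giant-step multiplier: 69^(-11) ≡ 69^(108-11) = 69^97 ≡ 51 (mod 109).
Giant steps γ_i = 85·51^i mod 109: γ_0=85, γ_1=84, γ_2=33, γ_3=48, γ_4=50 (in table at j=5).
x = i·n + j = 4·11 + 5 = 49.
Check: 69^49 ≡ 85 (mod 109).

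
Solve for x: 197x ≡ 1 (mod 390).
293

gcd(197, 390) = 1, so the inverse exists.
Extended Euclidean algorithm on (390, 197):
390 = 1 × 197 + 193  ⟹  193 = (1)·390 + (-1)·197
197 = 1 × 193 + 4  ⟹  4 = (-1)·390 + (2)·197
193 = 48 × 4 + 1  ⟹  1 = (49)·390 + (-97)·197
So (-97)·197 ≡ 1 (mod 390), i.e. 197^(-1) ≡ -97 ≡ 293 (mod 390).
Check: 197 × 293 = 57721 ≡ 1 (mod 390)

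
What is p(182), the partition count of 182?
819876908323

p(n) counts ways to write n as a sum of positive integers (order ignored).
Euler's pentagonal recurrence: p(k) = p(k-1) + p(k-2) - p(k-5) - p(k-7) + p(k-12) + p(k-15) - ... (offsets j(3j∓1)/2, signs ++--, p(0)=1, p(<0)=0).
DP table for k = 0..181: p(0)=1, p(1)=1, p(2)=2, p(3)=3, p(4)=5, p(5)=7, p(6)=11, p(7)=15, p(8)=22, p(9)=30, p(10)=42, p(11)=56, p(12)=77, p(13)=101, p(14)=135, p(15)=176, p(16)=231, p(17)=297, p(18)=385, p(19)=490, p(20)=627, p(21)=792, p(22)=1002, p(23)=1255, p(24)=1575, p(25)=1958, p(26)=2436, p(27)=3010, p(28)=3718, p(29)=4565, p(30)=5604, p(31)=6842, p(32)=8349, p(33)=10143, p(34)=12310, p(35)=14883, p(36)=17977, p(37)=21637, p(38)=26015, p(39)=31185, p(40)=37338, p(41)=44583, p(42)=53174, p(43)=63261, p(44)=75175, p(45)=89134, p(46)=105558, p(47)=124754, p(48)=147273, p(49)=173525, p(50)=204226, p(51)=239943, p(52)=281589, p(53)=329931, p(54)=386155, p(55)=451276, p(56)=526823, p(57)=614154, p(58)=715220, p(59)=831820, p(60)=966467, p(61)=1121505, p(62)=1300156, p(63)=1505499, p(64)=1741630, p(65)=2012558, p(66)=2323520, p(67)=2679689, p(68)=3087735, p(69)=3554345, p(70)=4087968, p(71)=4697205, p(72)=5392783, p(73)=6185689, p(74)=7089500, p(75)=8118264, p(76)=9289091, p(77)=10619863, p(78)=12132164, p(79)=13848650, p(80)=15796476, p(81)=18004327, p(82)=20506255, p(83)=23338469, p(84)=26543660, p(85)=30167357, p(86)=34262962, p(87)=38887673, p(88)=44108109, p(89)=49995925, p(90)=56634173, p(91)=64112359, p(92)=72533807, p(93)=82010177, p(94)=92669720, p(95)=104651419, p(96)=118114304, p(97)=133230930, p(98)=150198136, p(99)=169229875, p(100)=190569292, p(101)=214481126, p(102)=241265379, p(103)=271248950, p(104)=304801365, p(105)=342325709, p(106)=384276336, p(107)=431149389, p(108)=483502844, p(109)=541946240, p(110)=607163746, p(111)=679903203, p(112)=761002156, p(113)=851376628, p(114)=952050665, p(115)=1064144451, p(116)=1188908248, p(117)=1327710076, p(118)=1482074143, p(119)=1653668665, p(120)=1844349560, p(121)=2056148051, p(122)=2291320912, p(123)=2552338241, p(124)=2841940500, p(125)=3163127352, p(126)=3519222692, p(127)=3913864295, p(128)=4351078600, p(129)=4835271870, p(130)=5371315400, p(131)=5964539504, p(132)=6620830889, p(133)=7346629512, p(134)=8149040695, p(135)=9035836076, p(136)=10015581680, p(137)=11097645016, p(138)=12292341831, p(139)=13610949895, p(140)=15065878135, p(141)=16670689208, p(142)=18440293320, p(143)=20390982757, p(144)=22540654445, p(145)=24908858009, p(146)=27517052599, p(147)=30388671978, p(148)=33549419497, p(149)=37027355200, p(150)=40853235313, p(151)=45060624582, p(152)=49686288421, p(153)=54770336324, p(154)=60356673280, p(155)=66493182097, p(156)=73232243759, p(157)=80630964769, p(158)=88751778802, p(159)=97662728555, p(160)=107438159466, p(161)=118159068427, p(162)=129913904637, p(163)=142798995930, p(164)=156919475295, p(165)=172389800255, p(166)=189334822579, p(167)=207890420102, p(168)=228204732751, p(169)=250438925115, p(170)=274768617130, p(171)=301384802048, p(172)=330495499613, p(173)=362326859895, p(174)=397125074750, p(175)=435157697830, p(176)=476715857290, p(177)=522115831195, p(178)=571701605655, p(179)=625846753120, p(180)=684957390936, p(181)=749474411781.
Final step: p(182) = p(181) + p(180) - p(177) - p(175) + p(170) + p(167) - p(160) - p(156) + p(147) + p(142) - p(131) - p(125) + p(112) + p(105) - p(90) - p(82) + p(65) + p(56) - p(37) - p(27) + p(6)
= 749474411781 + 684957390936 - 522115831195 - 435157697830 + 274768617130 + 207890420102 - 107438159466 - 73232243759 + 30388671978 + 18440293320 - 5964539504 - 3163127352 + 761002156 + 342325709 - 56634173 - 20506255 + 2012558 + 526823 - 21637 - 3010 + 11
= 819876908323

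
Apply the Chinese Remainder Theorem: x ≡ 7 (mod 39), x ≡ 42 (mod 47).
982

Using Chinese Remainder Theorem:
M = 39 × 47 = 1833
M1 = 47, M2 = 39
y1 = 47^(-1) mod 39 = 5
y2 = 39^(-1) mod 47 = 41
x = (7×47×5 + 42×39×41) mod 1833 = 982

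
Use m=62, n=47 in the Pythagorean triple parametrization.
(1635, 5828, 6053)

Euclid's formula: a = m² - n², b = 2mn, c = m² + n²
m = 62, n = 47
a = 62² - 47² = 3844 - 2209 = 1635
b = 2 × 62 × 47 = 5828
c = 62² + 47² = 3844 + 2209 = 6053
Verification: 1635² + 5828² = 2673225 + 33965584 = 36638809 = 6053² ✓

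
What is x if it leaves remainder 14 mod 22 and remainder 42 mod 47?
982

Using Chinese Remainder Theorem:
M = 22 × 47 = 1034
M1 = 47, M2 = 22
y1 = 47^(-1) mod 22 = 15
y2 = 22^(-1) mod 47 = 15
x = (14×47×15 + 42×22×15) mod 1034 = 982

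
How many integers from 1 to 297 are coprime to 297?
180

297 = 3^3 × 11
φ(n) = n × ∏(1 - 1/p) for each prime p dividing n
φ(297) = 297 × (1 - 1/3) × (1 - 1/11) = 180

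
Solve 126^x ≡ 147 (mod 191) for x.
4

Baby-step giant-step with step n = ⌈√191⌉ = 14.
Baby steps 126^j mod 191 (j:value) for j=0..13: 0:1, 1:126, 2:23, 3:33, 4:147, 5:186, 6:134, 7:76, 8:26, 9:29, 10:25, 11:94, 12:2, 13:61.
h = 147 is already in the table at j=4, so x = 4.
Check: 126^4 ≡ 147 (mod 191).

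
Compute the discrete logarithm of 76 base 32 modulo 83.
59

Baby-step giant-step with step n = ⌈√83⌉ = 10.
Baby steps 32^j mod 83 (j:value) for j=0..9: 0:1, 1:32, 2:28, 3:66, 4:37, 5:22, 6:40, 7:35, 8:41, 9:67.
Giant-step multiplier: 32^(-10) ≡ 32^(82-10) = 32^72 ≡ 77 (mod 83).
Giant steps γ_i = 76·77^i mod 83: γ_0=76, γ_1=42, γ_2=80, γ_3=18, γ_4=58, γ_5=67 (in table at j=9).
x = i·n + j = 5·10 + 9 = 59.
Check: 32^59 ≡ 76 (mod 83).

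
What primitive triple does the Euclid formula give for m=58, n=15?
(3139, 1740, 3589)

Euclid's formula: a = m² - n², b = 2mn, c = m² + n²
m = 58, n = 15
a = 58² - 15² = 3364 - 225 = 3139
b = 2 × 58 × 15 = 1740
c = 58² + 15² = 3364 + 225 = 3589
Verification: 3139² + 1740² = 9853321 + 3027600 = 12880921 = 3589² ✓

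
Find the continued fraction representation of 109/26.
[4; 5, 5]

Euclidean algorithm steps:
109 = 4 × 26 + 5
26 = 5 × 5 + 1
5 = 5 × 1 + 0
Continued fraction: [4; 5, 5]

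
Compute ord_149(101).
148

149 is prime, so ord(101) divides φ(149) = 148.
Divisors of 148: 1, 2, 4, 37, 74, 148.
Repeated squaring: 101^1 ≡ 101, 101^2 ≡ 69, 101^4 ≡ 142, 101^8 ≡ 49, 101^16 ≡ 17, 101^32 ≡ 140, 101^64 ≡ 81, 101^128 ≡ 5 (mod 149).
Test 101^d mod 149 for each divisor d in increasing order:
101^1 ≡ 101
101^2 ≡ 69
101^4 ≡ 142
101^37 = 101^32·101^4·101^1 ≡ 105
101^74 = 101^64·101^8·101^2 ≡ 148
101^148 = 101^128·101^16·101^4 ≡ 1  ← first divisor giving 1
The order is 148.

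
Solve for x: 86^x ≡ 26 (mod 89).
83

Baby-step giant-step with step n = ⌈√89⌉ = 10.
Baby steps 86^j mod 89 (j:value) for j=0..9: 0:1, 1:86, 2:9, 3:62, 4:81, 5:24, 6:17, 7:38, 8:64, 9:75.
Giant-step multiplier: 86^(-10) ≡ 86^(88-10) = 86^78 ≡ 53 (mod 89).
Giant steps γ_i = 26·53^i mod 89: γ_0=26, γ_1=43, γ_2=54, γ_3=14, γ_4=30, γ_5=77, γ_6=76, γ_7=23, γ_8=62 (in table at j=3).
x = i·n + j = 8·10 + 3 = 83.
Check: 86^83 ≡ 26 (mod 89).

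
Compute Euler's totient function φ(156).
48

156 = 2^2 × 3 × 13
φ(n) = n × ∏(1 - 1/p) for each prime p dividing n
φ(156) = 156 × (1 - 1/2) × (1 - 1/3) × (1 - 1/13) = 48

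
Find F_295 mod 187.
115

Matrix identity: Q^n = [[F_(n+1), F_n], [F_n, F_(n-1)]] with Q = [[1,1],[1,0]].
n = 295 = 100100111₂. Square-and-multiply, entries mod 187:
Q^1 = [[1,1],[1,0]]
Q^2 = (Q^1)² = [[2,1],[1,1]]
Q^4 = (Q^2)² = [[5,3],[3,2]]
Q^9 = (Q^4)²·Q = [[55,34],[34,21]]
Q^18 = (Q^9)² = [[67,153],[153,101]]
Q^36 = (Q^18)² = [[35,85],[85,137]]
Q^73 = (Q^36)²·Q = [[69,35],[35,34]]
Q^147 = (Q^73)²·Q = [[54,2],[2,52]]
Q^295 = (Q^147)²·Q = [[140,115],[115,25]]
F_295 mod 187 = Q^295[0][1] = 115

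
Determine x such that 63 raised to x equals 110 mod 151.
144

Baby-step giant-step with step n = ⌈√151⌉ = 13.
Baby steps 63^j mod 151 (j:value) for j=0..12: 0:1, 1:63, 2:43, 3:142, 4:37, 5:66, 6:81, 7:120, 8:10, 9:26, 10:128, 11:61, 12:68.
Giant-step multiplier: 63^(-13) ≡ 63^(150-13) = 63^137 ≡ 89 (mod 151).
Giant steps γ_i = 110·89^i mod 151: γ_0=110, γ_1=126, γ_2=40, γ_3=87, γ_4=42, γ_5=114, γ_6=29, γ_7=14, γ_8=38, γ_9=60, γ_10=55, γ_11=63 (in table at j=1).
x = i·n + j = 11·13 + 1 = 144.
Check: 63^144 ≡ 110 (mod 151).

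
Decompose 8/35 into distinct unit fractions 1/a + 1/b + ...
1/5 + 1/35

Greedy algorithm:
8/35: ceiling(35/8) = 5, use 1/5
1/35: ceiling(35/1) = 35, use 1/35
Result: 8/35 = 1/5 + 1/35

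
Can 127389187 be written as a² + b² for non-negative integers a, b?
Not possible

Factorization: 127389187 = 37 × 151^3
By Fermat: n is sum of two squares iff every prime p ≡ 3 (mod 4) appears to even power.
Prime(s) ≡ 3 (mod 4) with odd exponent: [(151, 3)]
Therefore 127389187 cannot be expressed as a² + b².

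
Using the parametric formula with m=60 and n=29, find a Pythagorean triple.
(2759, 3480, 4441)

Euclid's formula: a = m² - n², b = 2mn, c = m² + n²
m = 60, n = 29
a = 60² - 29² = 3600 - 841 = 2759
b = 2 × 60 × 29 = 3480
c = 60² + 29² = 3600 + 841 = 4441
Verification: 2759² + 3480² = 7612081 + 12110400 = 19722481 = 4441² ✓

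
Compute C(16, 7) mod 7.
2

Using Lucas' theorem:
Write n=16 and k=7 in base 7:
n in base 7: [2, 2]
k in base 7: [1, 0]
C(16,7) mod 7 = ∏ C(n_i, k_i) mod 7
Digit binomials (mod 7): C(2,1) = 2; C(2,0) = 1
Product: 2 × 1 = 2 ≡ 2 (mod 7)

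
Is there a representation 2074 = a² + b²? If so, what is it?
7² + 45² (a=7, b=45)

Factorization: 2074 = 2 × 17 × 61
By Fermat: n is sum of two squares iff every prime p ≡ 3 (mod 4) appears to even power.
All primes ≡ 3 (mod 4) appear to even power.
Search a = 0, 1, 2, … for 2074 - a² a perfect square: first hit at a = 7: 2074 - 49 = 2025 = 45².
2074 = 7² + 45² = 49 + 2025 ✓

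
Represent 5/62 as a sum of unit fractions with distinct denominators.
1/13 + 1/269 + 1/216814

Greedy algorithm:
5/62: ceiling(62/5) = 13, use 1/13
3/806: ceiling(806/3) = 269, use 1/269
1/216814: ceiling(216814/1) = 216814, use 1/216814
Result: 5/62 = 1/13 + 1/269 + 1/216814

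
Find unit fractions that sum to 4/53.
1/14 + 1/248 + 1/92008

Greedy algorithm:
4/53: ceiling(53/4) = 14, use 1/14
3/742: ceiling(742/3) = 248, use 1/248
1/92008: ceiling(92008/1) = 92008, use 1/92008
Result: 4/53 = 1/14 + 1/248 + 1/92008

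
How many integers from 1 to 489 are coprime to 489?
324

489 = 3 × 163
φ(n) = n × ∏(1 - 1/p) for each prime p dividing n
φ(489) = 489 × (1 - 1/3) × (1 - 1/163) = 324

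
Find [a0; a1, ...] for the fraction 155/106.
[1; 2, 6, 8]

Euclidean algorithm steps:
155 = 1 × 106 + 49
106 = 2 × 49 + 8
49 = 6 × 8 + 1
8 = 8 × 1 + 0
Continued fraction: [1; 2, 6, 8]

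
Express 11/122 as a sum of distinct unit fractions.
1/12 + 1/147 + 1/35868

Greedy algorithm:
11/122: ceiling(122/11) = 12, use 1/12
5/732: ceiling(732/5) = 147, use 1/147
1/35868: ceiling(35868/1) = 35868, use 1/35868
Result: 11/122 = 1/12 + 1/147 + 1/35868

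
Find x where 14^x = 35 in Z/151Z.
67

Baby-step giant-step with step n = ⌈√151⌉ = 13.
Baby steps 14^j mod 151 (j:value) for j=0..12: 0:1, 1:14, 2:45, 3:26, 4:62, 5:113, 6:72, 7:102, 8:69, 9:60, 10:85, 11:133, 12:50.
Giant-step multiplier: 14^(-13) ≡ 14^(150-13) = 14^137 ≡ 140 (mod 151).
Giant steps γ_i = 35·140^i mod 151: γ_0=35, γ_1=68, γ_2=7, γ_3=74, γ_4=92, γ_5=45 (in table at j=2).
x = i·n + j = 5·13 + 2 = 67.
Check: 14^67 ≡ 35 (mod 151).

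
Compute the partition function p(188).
1398341745571

p(n) counts ways to write n as a sum of positive integers (order ignored).
Euler's pentagonal recurrence: p(k) = p(k-1) + p(k-2) - p(k-5) - p(k-7) + p(k-12) + p(k-15) - ... (offsets j(3j∓1)/2, signs ++--, p(0)=1, p(<0)=0).
DP table for k = 0..187: p(0)=1, p(1)=1, p(2)=2, p(3)=3, p(4)=5, p(5)=7, p(6)=11, p(7)=15, p(8)=22, p(9)=30, p(10)=42, p(11)=56, p(12)=77, p(13)=101, p(14)=135, p(15)=176, p(16)=231, p(17)=297, p(18)=385, p(19)=490, p(20)=627, p(21)=792, p(22)=1002, p(23)=1255, p(24)=1575, p(25)=1958, p(26)=2436, p(27)=3010, p(28)=3718, p(29)=4565, p(30)=5604, p(31)=6842, p(32)=8349, p(33)=10143, p(34)=12310, p(35)=14883, p(36)=17977, p(37)=21637, p(38)=26015, p(39)=31185, p(40)=37338, p(41)=44583, p(42)=53174, p(43)=63261, p(44)=75175, p(45)=89134, p(46)=105558, p(47)=124754, p(48)=147273, p(49)=173525, p(50)=204226, p(51)=239943, p(52)=281589, p(53)=329931, p(54)=386155, p(55)=451276, p(56)=526823, p(57)=614154, p(58)=715220, p(59)=831820, p(60)=966467, p(61)=1121505, p(62)=1300156, p(63)=1505499, p(64)=1741630, p(65)=2012558, p(66)=2323520, p(67)=2679689, p(68)=3087735, p(69)=3554345, p(70)=4087968, p(71)=4697205, p(72)=5392783, p(73)=6185689, p(74)=7089500, p(75)=8118264, p(76)=9289091, p(77)=10619863, p(78)=12132164, p(79)=13848650, p(80)=15796476, p(81)=18004327, p(82)=20506255, p(83)=23338469, p(84)=26543660, p(85)=30167357, p(86)=34262962, p(87)=38887673, p(88)=44108109, p(89)=49995925, p(90)=56634173, p(91)=64112359, p(92)=72533807, p(93)=82010177, p(94)=92669720, p(95)=104651419, p(96)=118114304, p(97)=133230930, p(98)=150198136, p(99)=169229875, p(100)=190569292, p(101)=214481126, p(102)=241265379, p(103)=271248950, p(104)=304801365, p(105)=342325709, p(106)=384276336, p(107)=431149389, p(108)=483502844, p(109)=541946240, p(110)=607163746, p(111)=679903203, p(112)=761002156, p(113)=851376628, p(114)=952050665, p(115)=1064144451, p(116)=1188908248, p(117)=1327710076, p(118)=1482074143, p(119)=1653668665, p(120)=1844349560, p(121)=2056148051, p(122)=2291320912, p(123)=2552338241, p(124)=2841940500, p(125)=3163127352, p(126)=3519222692, p(127)=3913864295, p(128)=4351078600, p(129)=4835271870, p(130)=5371315400, p(131)=5964539504, p(132)=6620830889, p(133)=7346629512, p(134)=8149040695, p(135)=9035836076, p(136)=10015581680, p(137)=11097645016, p(138)=12292341831, p(139)=13610949895, p(140)=15065878135, p(141)=16670689208, p(142)=18440293320, p(143)=20390982757, p(144)=22540654445, p(145)=24908858009, p(146)=27517052599, p(147)=30388671978, p(148)=33549419497, p(149)=37027355200, p(150)=40853235313, p(151)=45060624582, p(152)=49686288421, p(153)=54770336324, p(154)=60356673280, p(155)=66493182097, p(156)=73232243759, p(157)=80630964769, p(158)=88751778802, p(159)=97662728555, p(160)=107438159466, p(161)=118159068427, p(162)=129913904637, p(163)=142798995930, p(164)=156919475295, p(165)=172389800255, p(166)=189334822579, p(167)=207890420102, p(168)=228204732751, p(169)=250438925115, p(170)=274768617130, p(171)=301384802048, p(172)=330495499613, p(173)=362326859895, p(174)=397125074750, p(175)=435157697830, p(176)=476715857290, p(177)=522115831195, p(178)=571701605655, p(179)=625846753120, p(180)=684957390936, p(181)=749474411781, p(182)=819876908323, p(183)=896684817527, p(184)=980462880430, p(185)=1071823774337, p(186)=1171432692373, p(187)=1280011042268.
Final step: p(188) = p(187) + p(186) - p(183) - p(181) + p(176) + p(173) - p(166) - p(162) + p(153) + p(148) - p(137) - p(131) + p(118) + p(111) - p(96) - p(88) + p(71) + p(62) - p(43) - p(33) + p(12) + p(1)
= 1280011042268 + 1171432692373 - 896684817527 - 749474411781 + 476715857290 + 362326859895 - 189334822579 - 129913904637 + 54770336324 + 33549419497 - 11097645016 - 5964539504 + 1482074143 + 679903203 - 118114304 - 44108109 + 4697205 + 1300156 - 63261 - 10143 + 77 + 1
= 1398341745571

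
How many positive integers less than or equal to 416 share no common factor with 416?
192

416 = 2^5 × 13
φ(n) = n × ∏(1 - 1/p) for each prime p dividing n
φ(416) = 416 × (1 - 1/2) × (1 - 1/13) = 192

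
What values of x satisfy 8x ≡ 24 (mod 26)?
x ≡ 3 (mod 13)

gcd(8, 26) = 2, which divides 24, so solutions exist.
Divide through by 2: 4x ≡ 12 (mod 13).
Find 4^(-1) mod 13 by the extended Euclidean algorithm:
13 = 3 × 4 + 1  ⟹  1 = (1)·13 + (-3)·4
So (-3)·4 ≡ 1 (mod 13), i.e. 4^(-1) ≡ -3 ≡ 10 (mod 13).
x ≡ 10 × 12 = 120 ≡ 3 (mod 13).
Check: 8 × 3 = 24 ≡ 24 (mod 26).
x ≡ 3 (mod 13), giving 2 solutions mod 26.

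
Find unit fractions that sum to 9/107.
1/12 + 1/1284

Greedy algorithm:
9/107: ceiling(107/9) = 12, use 1/12
1/1284: ceiling(1284/1) = 1284, use 1/1284
Result: 9/107 = 1/12 + 1/1284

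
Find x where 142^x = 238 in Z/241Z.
118

Baby-step giant-step with step n = ⌈√241⌉ = 16.
Baby steps 142^j mod 241 (j:value) for j=0..15: 0:1, 1:142, 2:161, 3:208, 4:134, 5:230, 6:125, 7:157, 8:122, 9:213, 10:121, 11:71, 12:201, 13:104, 14:67, 15:115.
Giant-step multiplier: 142^(-16) ≡ 142^(240-16) = 142^224 ≡ 54 (mod 241).
Giant steps γ_i = 238·54^i mod 241: γ_0=238, γ_1=79, γ_2=169, γ_3=209, γ_4=200, γ_5=196, γ_6=221, γ_7=125 (in table at j=6).
x = i·n + j = 7·16 + 6 = 118.
Check: 142^118 ≡ 238 (mod 241).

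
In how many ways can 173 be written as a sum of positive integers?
362326859895

p(n) counts ways to write n as a sum of positive integers (order ignored).
Euler's pentagonal recurrence: p(k) = p(k-1) + p(k-2) - p(k-5) - p(k-7) + p(k-12) + p(k-15) - ... (offsets j(3j∓1)/2, signs ++--, p(0)=1, p(<0)=0).
DP table for k = 0..172: p(0)=1, p(1)=1, p(2)=2, p(3)=3, p(4)=5, p(5)=7, p(6)=11, p(7)=15, p(8)=22, p(9)=30, p(10)=42, p(11)=56, p(12)=77, p(13)=101, p(14)=135, p(15)=176, p(16)=231, p(17)=297, p(18)=385, p(19)=490, p(20)=627, p(21)=792, p(22)=1002, p(23)=1255, p(24)=1575, p(25)=1958, p(26)=2436, p(27)=3010, p(28)=3718, p(29)=4565, p(30)=5604, p(31)=6842, p(32)=8349, p(33)=10143, p(34)=12310, p(35)=14883, p(36)=17977, p(37)=21637, p(38)=26015, p(39)=31185, p(40)=37338, p(41)=44583, p(42)=53174, p(43)=63261, p(44)=75175, p(45)=89134, p(46)=105558, p(47)=124754, p(48)=147273, p(49)=173525, p(50)=204226, p(51)=239943, p(52)=281589, p(53)=329931, p(54)=386155, p(55)=451276, p(56)=526823, p(57)=614154, p(58)=715220, p(59)=831820, p(60)=966467, p(61)=1121505, p(62)=1300156, p(63)=1505499, p(64)=1741630, p(65)=2012558, p(66)=2323520, p(67)=2679689, p(68)=3087735, p(69)=3554345, p(70)=4087968, p(71)=4697205, p(72)=5392783, p(73)=6185689, p(74)=7089500, p(75)=8118264, p(76)=9289091, p(77)=10619863, p(78)=12132164, p(79)=13848650, p(80)=15796476, p(81)=18004327, p(82)=20506255, p(83)=23338469, p(84)=26543660, p(85)=30167357, p(86)=34262962, p(87)=38887673, p(88)=44108109, p(89)=49995925, p(90)=56634173, p(91)=64112359, p(92)=72533807, p(93)=82010177, p(94)=92669720, p(95)=104651419, p(96)=118114304, p(97)=133230930, p(98)=150198136, p(99)=169229875, p(100)=190569292, p(101)=214481126, p(102)=241265379, p(103)=271248950, p(104)=304801365, p(105)=342325709, p(106)=384276336, p(107)=431149389, p(108)=483502844, p(109)=541946240, p(110)=607163746, p(111)=679903203, p(112)=761002156, p(113)=851376628, p(114)=952050665, p(115)=1064144451, p(116)=1188908248, p(117)=1327710076, p(118)=1482074143, p(119)=1653668665, p(120)=1844349560, p(121)=2056148051, p(122)=2291320912, p(123)=2552338241, p(124)=2841940500, p(125)=3163127352, p(126)=3519222692, p(127)=3913864295, p(128)=4351078600, p(129)=4835271870, p(130)=5371315400, p(131)=5964539504, p(132)=6620830889, p(133)=7346629512, p(134)=8149040695, p(135)=9035836076, p(136)=10015581680, p(137)=11097645016, p(138)=12292341831, p(139)=13610949895, p(140)=15065878135, p(141)=16670689208, p(142)=18440293320, p(143)=20390982757, p(144)=22540654445, p(145)=24908858009, p(146)=27517052599, p(147)=30388671978, p(148)=33549419497, p(149)=37027355200, p(150)=40853235313, p(151)=45060624582, p(152)=49686288421, p(153)=54770336324, p(154)=60356673280, p(155)=66493182097, p(156)=73232243759, p(157)=80630964769, p(158)=88751778802, p(159)=97662728555, p(160)=107438159466, p(161)=118159068427, p(162)=129913904637, p(163)=142798995930, p(164)=156919475295, p(165)=172389800255, p(166)=189334822579, p(167)=207890420102, p(168)=228204732751, p(169)=250438925115, p(170)=274768617130, p(171)=301384802048, p(172)=330495499613.
Final step: p(173) = p(172) + p(171) - p(168) - p(166) + p(161) + p(158) - p(151) - p(147) + p(138) + p(133) - p(122) - p(116) + p(103) + p(96) - p(81) - p(73) + p(56) + p(47) - p(28) - p(18)
= 330495499613 + 301384802048 - 228204732751 - 189334822579 + 118159068427 + 88751778802 - 45060624582 - 30388671978 + 12292341831 + 7346629512 - 2291320912 - 1188908248 + 271248950 + 118114304 - 18004327 - 6185689 + 526823 + 124754 - 3718 - 385
= 362326859895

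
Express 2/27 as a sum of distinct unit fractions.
1/14 + 1/378

Greedy algorithm:
2/27: ceiling(27/2) = 14, use 1/14
1/378: ceiling(378/1) = 378, use 1/378
Result: 2/27 = 1/14 + 1/378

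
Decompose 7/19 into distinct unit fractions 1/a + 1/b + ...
1/3 + 1/29 + 1/1653

Greedy algorithm:
7/19: ceiling(19/7) = 3, use 1/3
2/57: ceiling(57/2) = 29, use 1/29
1/1653: ceiling(1653/1) = 1653, use 1/1653
Result: 7/19 = 1/3 + 1/29 + 1/1653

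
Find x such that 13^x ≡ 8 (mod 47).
30

Baby-step giant-step with step n = ⌈√47⌉ = 7.
Baby steps 13^j mod 47 (j:value) for j=0..6: 0:1, 1:13, 2:28, 3:35, 4:32, 5:40, 6:3.
Giant-step multiplier: 13^(-7) ≡ 13^(46-7) = 13^39 ≡ 41 (mod 47).
Giant steps γ_i = 8·41^i mod 47: γ_0=8, γ_1=46, γ_2=6, γ_3=11, γ_4=28 (in table at j=2).
x = i·n + j = 4·7 + 2 = 30.
Check: 13^30 ≡ 8 (mod 47).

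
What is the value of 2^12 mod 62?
4

Repeated squaring. Binary of 12 = 1100.
2^1 ≡ 2 (mod 62); 2^2 ≡ 4 (mod 62); 2^4 ≡ 16 (mod 62); 2^8 ≡ 8 (mod 62)
2^12 = 2^4 × 2^8 ≡ 4 (mod 62)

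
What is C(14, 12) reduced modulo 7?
0

Using Lucas' theorem:
Write n=14 and k=12 in base 7:
n in base 7: [2, 0]
k in base 7: [1, 5]
C(14,12) mod 7 = ∏ C(n_i, k_i) mod 7
Digit binomials (mod 7): C(2,1) = 2; C(0,5) = 0 (k_i > n_i)
Product: 2 × 0 = 0 ≡ 0 (mod 7)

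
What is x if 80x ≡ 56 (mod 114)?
x ≡ 52 (mod 57)

gcd(80, 114) = 2, which divides 56, so solutions exist.
Divide through by 2: 40x ≡ 28 (mod 57).
Find 40^(-1) mod 57 by the extended Euclidean algorithm:
57 = 1 × 40 + 17  ⟹  17 = (1)·57 + (-1)·40
40 = 2 × 17 + 6  ⟹  6 = (-2)·57 + (3)·40
17 = 2 × 6 + 5  ⟹  5 = (5)·57 + (-7)·40
6 = 1 × 5 + 1  ⟹  1 = (-7)·57 + (10)·40
So (10)·40 ≡ 1 (mod 57), i.e. 40^(-1) ≡ 10 (mod 57).
x ≡ 10 × 28 = 280 ≡ 52 (mod 57).
Check: 80 × 52 = 4160 ≡ 56 (mod 114).
x ≡ 52 (mod 57), giving 2 solutions mod 114.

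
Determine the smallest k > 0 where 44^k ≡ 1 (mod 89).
22

89 is prime, so ord(44) divides φ(89) = 88.
Divisors of 88: 1, 2, 4, 8, 11, 22, 44, 88.
Repeated squaring: 44^1 ≡ 44, 44^2 ≡ 67, 44^4 ≡ 39, 44^8 ≡ 8, 44^16 ≡ 64, 44^32 ≡ 2, 44^64 ≡ 4 (mod 89).
Test 44^d mod 89 for each divisor d in increasing order:
44^1 ≡ 44
44^2 ≡ 67
44^4 ≡ 39
44^8 ≡ 8
44^11 = 44^8·44^2·44^1 ≡ 88
44^22 = 44^16·44^4·44^2 ≡ 1  ← first divisor giving 1
The order is 22.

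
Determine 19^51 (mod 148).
103

Repeated squaring. Binary of 51 = 110011.
19^1 ≡ 19 (mod 148); 19^2 ≡ 65 (mod 148); 19^4 ≡ 81 (mod 148); 19^8 ≡ 49 (mod 148); 19^16 ≡ 33 (mod 148); 19^32 ≡ 53 (mod 148)
19^51 = 19^1 × 19^2 × 19^16 × 19^32 ≡ 103 (mod 148)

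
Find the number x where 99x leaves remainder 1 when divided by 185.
114

gcd(99, 185) = 1, so the inverse exists.
Extended Euclidean algorithm on (185, 99):
185 = 1 × 99 + 86  ⟹  86 = (1)·185 + (-1)·99
99 = 1 × 86 + 13  ⟹  13 = (-1)·185 + (2)·99
86 = 6 × 13 + 8  ⟹  8 = (7)·185 + (-13)·99
13 = 1 × 8 + 5  ⟹  5 = (-8)·185 + (15)·99
8 = 1 × 5 + 3  ⟹  3 = (15)·185 + (-28)·99
5 = 1 × 3 + 2  ⟹  2 = (-23)·185 + (43)·99
3 = 1 × 2 + 1  ⟹  1 = (38)·185 + (-71)·99
So (-71)·99 ≡ 1 (mod 185), i.e. 99^(-1) ≡ -71 ≡ 114 (mod 185).
Check: 99 × 114 = 11286 ≡ 1 (mod 185)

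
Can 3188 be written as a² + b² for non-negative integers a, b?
22² + 52² (a=22, b=52)

Factorization: 3188 = 2^2 × 797
By Fermat: n is sum of two squares iff every prime p ≡ 3 (mod 4) appears to even power.
All primes ≡ 3 (mod 4) appear to even power.
Search a = 0, 1, 2, … for 3188 - a² a perfect square: first hit at a = 22: 3188 - 484 = 2704 = 52².
3188 = 22² + 52² = 484 + 2704 ✓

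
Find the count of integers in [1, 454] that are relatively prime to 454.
226

454 = 2 × 227
φ(n) = n × ∏(1 - 1/p) for each prime p dividing n
φ(454) = 454 × (1 - 1/2) × (1 - 1/227) = 226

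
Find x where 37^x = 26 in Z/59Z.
4

Baby-step giant-step with step n = ⌈√59⌉ = 8.
Baby steps 37^j mod 59 (j:value) for j=0..7: 0:1, 1:37, 2:12, 3:31, 4:26, 5:18, 6:17, 7:39.
h = 26 is already in the table at j=4, so x = 4.
Check: 37^4 ≡ 26 (mod 59).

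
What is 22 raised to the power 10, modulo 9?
4

Repeated squaring. Binary of 10 = 1010.
22^1 ≡ 4 (mod 9); 22^2 ≡ 7 (mod 9); 22^4 ≡ 4 (mod 9); 22^8 ≡ 7 (mod 9)
22^10 = 22^2 × 22^8 ≡ 4 (mod 9)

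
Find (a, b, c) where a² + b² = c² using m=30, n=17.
(611, 1020, 1189)

Euclid's formula: a = m² - n², b = 2mn, c = m² + n²
m = 30, n = 17
a = 30² - 17² = 900 - 289 = 611
b = 2 × 30 × 17 = 1020
c = 30² + 17² = 900 + 289 = 1189
Verification: 611² + 1020² = 373321 + 1040400 = 1413721 = 1189² ✓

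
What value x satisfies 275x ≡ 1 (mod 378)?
11

gcd(275, 378) = 1, so the inverse exists.
Extended Euclidean algorithm on (378, 275):
378 = 1 × 275 + 103  ⟹  103 = (1)·378 + (-1)·275
275 = 2 × 103 + 69  ⟹  69 = (-2)·378 + (3)·275
103 = 1 × 69 + 34  ⟹  34 = (3)·378 + (-4)·275
69 = 2 × 34 + 1  ⟹  1 = (-8)·378 + (11)·275
So (11)·275 ≡ 1 (mod 378), i.e. 275^(-1) ≡ 11 (mod 378).
Check: 275 × 11 = 3025 ≡ 1 (mod 378)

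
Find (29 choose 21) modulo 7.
4

Using Lucas' theorem:
Write n=29 and k=21 in base 7:
n in base 7: [4, 1]
k in base 7: [3, 0]
C(29,21) mod 7 = ∏ C(n_i, k_i) mod 7
Digit binomials (mod 7): C(4,3) = 4; C(1,0) = 1
Product: 4 × 1 = 4 ≡ 4 (mod 7)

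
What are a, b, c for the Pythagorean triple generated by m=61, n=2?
(3717, 244, 3725)

Euclid's formula: a = m² - n², b = 2mn, c = m² + n²
m = 61, n = 2
a = 61² - 2² = 3721 - 4 = 3717
b = 2 × 61 × 2 = 244
c = 61² + 2² = 3721 + 4 = 3725
Verification: 3717² + 244² = 13816089 + 59536 = 13875625 = 3725² ✓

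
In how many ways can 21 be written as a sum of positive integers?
792

p(n) counts ways to write n as a sum of positive integers (order ignored).
Euler's pentagonal recurrence: p(k) = p(k-1) + p(k-2) - p(k-5) - p(k-7) + p(k-12) + p(k-15) - ... (offsets j(3j∓1)/2, signs ++--, p(0)=1, p(<0)=0).
DP table for k = 0..20: p(0)=1, p(1)=1, p(2)=2, p(3)=3, p(4)=5, p(5)=7, p(6)=11, p(7)=15, p(8)=22, p(9)=30, p(10)=42, p(11)=56, p(12)=77, p(13)=101, p(14)=135, p(15)=176, p(16)=231, p(17)=297, p(18)=385, p(19)=490, p(20)=627.
Final step: p(21) = p(20) + p(19) - p(16) - p(14) + p(9) + p(6)
= 627 + 490 - 231 - 135 + 30 + 11
= 792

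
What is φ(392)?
168

392 = 2^3 × 7^2
φ(n) = n × ∏(1 - 1/p) for each prime p dividing n
φ(392) = 392 × (1 - 1/2) × (1 - 1/7) = 168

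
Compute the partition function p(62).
1300156

p(n) counts ways to write n as a sum of positive integers (order ignored).
Euler's pentagonal recurrence: p(k) = p(k-1) + p(k-2) - p(k-5) - p(k-7) + p(k-12) + p(k-15) - ... (offsets j(3j∓1)/2, signs ++--, p(0)=1, p(<0)=0).
DP table for k = 0..61: p(0)=1, p(1)=1, p(2)=2, p(3)=3, p(4)=5, p(5)=7, p(6)=11, p(7)=15, p(8)=22, p(9)=30, p(10)=42, p(11)=56, p(12)=77, p(13)=101, p(14)=135, p(15)=176, p(16)=231, p(17)=297, p(18)=385, p(19)=490, p(20)=627, p(21)=792, p(22)=1002, p(23)=1255, p(24)=1575, p(25)=1958, p(26)=2436, p(27)=3010, p(28)=3718, p(29)=4565, p(30)=5604, p(31)=6842, p(32)=8349, p(33)=10143, p(34)=12310, p(35)=14883, p(36)=17977, p(37)=21637, p(38)=26015, p(39)=31185, p(40)=37338, p(41)=44583, p(42)=53174, p(43)=63261, p(44)=75175, p(45)=89134, p(46)=105558, p(47)=124754, p(48)=147273, p(49)=173525, p(50)=204226, p(51)=239943, p(52)=281589, p(53)=329931, p(54)=386155, p(55)=451276, p(56)=526823, p(57)=614154, p(58)=715220, p(59)=831820, p(60)=966467, p(61)=1121505.
Final step: p(62) = p(61) + p(60) - p(57) - p(55) + p(50) + p(47) - p(40) - p(36) + p(27) + p(22) - p(11) - p(5)
= 1121505 + 966467 - 614154 - 451276 + 204226 + 124754 - 37338 - 17977 + 3010 + 1002 - 56 - 7
= 1300156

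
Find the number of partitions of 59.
831820

p(n) counts ways to write n as a sum of positive integers (order ignored).
Euler's pentagonal recurrence: p(k) = p(k-1) + p(k-2) - p(k-5) - p(k-7) + p(k-12) + p(k-15) - ... (offsets j(3j∓1)/2, signs ++--, p(0)=1, p(<0)=0).
DP table for k = 0..58: p(0)=1, p(1)=1, p(2)=2, p(3)=3, p(4)=5, p(5)=7, p(6)=11, p(7)=15, p(8)=22, p(9)=30, p(10)=42, p(11)=56, p(12)=77, p(13)=101, p(14)=135, p(15)=176, p(16)=231, p(17)=297, p(18)=385, p(19)=490, p(20)=627, p(21)=792, p(22)=1002, p(23)=1255, p(24)=1575, p(25)=1958, p(26)=2436, p(27)=3010, p(28)=3718, p(29)=4565, p(30)=5604, p(31)=6842, p(32)=8349, p(33)=10143, p(34)=12310, p(35)=14883, p(36)=17977, p(37)=21637, p(38)=26015, p(39)=31185, p(40)=37338, p(41)=44583, p(42)=53174, p(43)=63261, p(44)=75175, p(45)=89134, p(46)=105558, p(47)=124754, p(48)=147273, p(49)=173525, p(50)=204226, p(51)=239943, p(52)=281589, p(53)=329931, p(54)=386155, p(55)=451276, p(56)=526823, p(57)=614154, p(58)=715220.
Final step: p(59) = p(58) + p(57) - p(54) - p(52) + p(47) + p(44) - p(37) - p(33) + p(24) + p(19) - p(8) - p(2)
= 715220 + 614154 - 386155 - 281589 + 124754 + 75175 - 21637 - 10143 + 1575 + 490 - 22 - 2
= 831820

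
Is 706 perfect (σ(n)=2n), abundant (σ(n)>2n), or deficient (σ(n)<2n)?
deficient

Proper divisors of 706: sum = 1 + 2 + 353 = 356
Since 356 < 706, 706 is deficient.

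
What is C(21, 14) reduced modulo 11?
10

Using Lucas' theorem:
Write n=21 and k=14 in base 11:
n in base 11: [1, 10]
k in base 11: [1, 3]
C(21,14) mod 11 = ∏ C(n_i, k_i) mod 11
Digit binomials (mod 11): C(1,1) = 1; C(10,3) = 120 ≡ 10
Product: 1 × 10 = 10 ≡ 10 (mod 11)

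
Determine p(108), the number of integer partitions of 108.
483502844

p(n) counts ways to write n as a sum of positive integers (order ignored).
Euler's pentagonal recurrence: p(k) = p(k-1) + p(k-2) - p(k-5) - p(k-7) + p(k-12) + p(k-15) - ... (offsets j(3j∓1)/2, signs ++--, p(0)=1, p(<0)=0).
DP table for k = 0..107: p(0)=1, p(1)=1, p(2)=2, p(3)=3, p(4)=5, p(5)=7, p(6)=11, p(7)=15, p(8)=22, p(9)=30, p(10)=42, p(11)=56, p(12)=77, p(13)=101, p(14)=135, p(15)=176, p(16)=231, p(17)=297, p(18)=385, p(19)=490, p(20)=627, p(21)=792, p(22)=1002, p(23)=1255, p(24)=1575, p(25)=1958, p(26)=2436, p(27)=3010, p(28)=3718, p(29)=4565, p(30)=5604, p(31)=6842, p(32)=8349, p(33)=10143, p(34)=12310, p(35)=14883, p(36)=17977, p(37)=21637, p(38)=26015, p(39)=31185, p(40)=37338, p(41)=44583, p(42)=53174, p(43)=63261, p(44)=75175, p(45)=89134, p(46)=105558, p(47)=124754, p(48)=147273, p(49)=173525, p(50)=204226, p(51)=239943, p(52)=281589, p(53)=329931, p(54)=386155, p(55)=451276, p(56)=526823, p(57)=614154, p(58)=715220, p(59)=831820, p(60)=966467, p(61)=1121505, p(62)=1300156, p(63)=1505499, p(64)=1741630, p(65)=2012558, p(66)=2323520, p(67)=2679689, p(68)=3087735, p(69)=3554345, p(70)=4087968, p(71)=4697205, p(72)=5392783, p(73)=6185689, p(74)=7089500, p(75)=8118264, p(76)=9289091, p(77)=10619863, p(78)=12132164, p(79)=13848650, p(80)=15796476, p(81)=18004327, p(82)=20506255, p(83)=23338469, p(84)=26543660, p(85)=30167357, p(86)=34262962, p(87)=38887673, p(88)=44108109, p(89)=49995925, p(90)=56634173, p(91)=64112359, p(92)=72533807, p(93)=82010177, p(94)=92669720, p(95)=104651419, p(96)=118114304, p(97)=133230930, p(98)=150198136, p(99)=169229875, p(100)=190569292, p(101)=214481126, p(102)=241265379, p(103)=271248950, p(104)=304801365, p(105)=342325709, p(106)=384276336, p(107)=431149389.
Final step: p(108) = p(107) + p(106) - p(103) - p(101) + p(96) + p(93) - p(86) - p(82) + p(73) + p(68) - p(57) - p(51) + p(38) + p(31) - p(16) - p(8)
= 431149389 + 384276336 - 271248950 - 214481126 + 118114304 + 82010177 - 34262962 - 20506255 + 6185689 + 3087735 - 614154 - 239943 + 26015 + 6842 - 231 - 22
= 483502844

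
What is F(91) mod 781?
12

Matrix identity: Q^n = [[F_(n+1), F_n], [F_n, F_(n-1)]] with Q = [[1,1],[1,0]].
n = 91 = 1011011₂. Square-and-multiply, entries mod 781:
Q^1 = [[1,1],[1,0]]
Q^2 = (Q^1)² = [[2,1],[1,1]]
Q^5 = (Q^2)²·Q = [[8,5],[5,3]]
Q^11 = (Q^5)²·Q = [[144,89],[89,55]]
Q^22 = (Q^11)² = [[541,529],[529,12]]
Q^45 = (Q^22)²·Q = [[492,49],[49,443]]
Q^91 = (Q^45)²·Q = [[529,12],[12,517]]
F_91 mod 781 = Q^91[0][1] = 12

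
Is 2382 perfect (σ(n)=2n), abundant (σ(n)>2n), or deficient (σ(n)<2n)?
abundant

Proper divisors of 2382: sum = 1 + 2 + 3 + 6 + 397 + 794 + 1191 = 2394
Since 2394 > 2382, 2382 is abundant.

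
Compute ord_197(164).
7

197 is prime, so ord(164) divides φ(197) = 196.
Divisors of 196: 1, 2, 4, 7, 14, 28, 49, 98, 196.
Repeated squaring: 164^1 ≡ 164, 164^2 ≡ 104, 164^4 ≡ 178, 164^8 ≡ 164, 164^16 ≡ 104, 164^32 ≡ 178, 164^64 ≡ 164, 164^128 ≡ 104 (mod 197).
Test 164^d mod 197 for each divisor d in increasing order:
164^1 ≡ 164
164^2 ≡ 104
164^4 ≡ 178
164^7 = 164^4·164^2·164^1 ≡ 1  ← first divisor giving 1
The order is 7.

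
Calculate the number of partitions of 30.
5604

p(n) counts ways to write n as a sum of positive integers (order ignored).
Euler's pentagonal recurrence: p(k) = p(k-1) + p(k-2) - p(k-5) - p(k-7) + p(k-12) + p(k-15) - ... (offsets j(3j∓1)/2, signs ++--, p(0)=1, p(<0)=0).
DP table for k = 0..29: p(0)=1, p(1)=1, p(2)=2, p(3)=3, p(4)=5, p(5)=7, p(6)=11, p(7)=15, p(8)=22, p(9)=30, p(10)=42, p(11)=56, p(12)=77, p(13)=101, p(14)=135, p(15)=176, p(16)=231, p(17)=297, p(18)=385, p(19)=490, p(20)=627, p(21)=792, p(22)=1002, p(23)=1255, p(24)=1575, p(25)=1958, p(26)=2436, p(27)=3010, p(28)=3718, p(29)=4565.
Final step: p(30) = p(29) + p(28) - p(25) - p(23) + p(18) + p(15) - p(8) - p(4)
= 4565 + 3718 - 1958 - 1255 + 385 + 176 - 22 - 5
= 5604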